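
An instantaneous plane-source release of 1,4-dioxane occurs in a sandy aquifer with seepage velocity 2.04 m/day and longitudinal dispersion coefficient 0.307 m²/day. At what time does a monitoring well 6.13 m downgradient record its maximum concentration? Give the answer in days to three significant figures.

For the 1D instantaneous-source solution, setting ∂C/∂t = 0 at fixed x gives v²t² + 2Dt − x² = 0, so t = (√(D² + v²x²) − D)/v².
√(D² + v²x²) = √(0.307² + 2.04² × 6.13²) = 12.51; v² = 4.1616.
t = (12.51 − 0.307)/4.1616 = 2.93 days (vs. the pure-advection estimate x/v = 3.00 d).

2.93 days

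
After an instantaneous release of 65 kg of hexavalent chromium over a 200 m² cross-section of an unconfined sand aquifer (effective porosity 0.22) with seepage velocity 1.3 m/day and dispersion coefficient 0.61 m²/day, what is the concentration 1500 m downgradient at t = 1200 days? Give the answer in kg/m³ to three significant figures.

For an instantaneous plane source, C(x,t) = M/(n_e·A·√(4πDt)) · exp(−(x−vt)²/(4Dt)), with n_e·A the pore (flow) area.
Plume center vt = 1.3 × 1200 = 1560 m, so the well at 1500 m is 60 m upgradient of the peak.
√(4πDt) = 95.91 m, giving peak height M/(n_e·A·√(4πDt)) = 65/(0.22 × 200 × 95.91) = 0.01540 kg/m³.
(x−vt)²/(4Dt) = (-60)²/(4 × 0.61 × 1200) = 1.230; exp(−1.230) = 0.2923.
C = 0.01540 × 0.2923 = 0.00450 kg/m³.

0.00450 kg/m³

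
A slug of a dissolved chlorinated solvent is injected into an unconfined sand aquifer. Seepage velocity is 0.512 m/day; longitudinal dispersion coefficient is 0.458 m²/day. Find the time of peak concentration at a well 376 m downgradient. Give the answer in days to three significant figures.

733 days

For the 1D instantaneous-source solution, setting ∂C/∂t = 0 at fixed x gives v²t² + 2Dt − x² = 0, so t = (√(D² + v²x²) − D)/v².
√(D² + v²x²) = √(0.458² + 0.512² × 376²) = 192.5; v² = 0.262144.
t = (192.5 − 0.458)/0.262144 = 733 days (vs. the pure-advection estimate x/v = 734 d).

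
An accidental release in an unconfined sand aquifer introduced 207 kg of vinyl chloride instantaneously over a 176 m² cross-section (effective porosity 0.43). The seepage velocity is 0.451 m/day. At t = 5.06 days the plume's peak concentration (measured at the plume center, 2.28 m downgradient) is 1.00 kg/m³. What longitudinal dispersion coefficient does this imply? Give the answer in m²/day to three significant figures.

0.118 m²/day

At the plume center C_max = M/(n_e·A·√(4πDt)), so D = M²/(4πt·(n_e·A·C_max)²).
n_e·A·C_max = 0.43 × 176 × 1.00 = 75.68 kg/m.
D = 207²/(4π × 5.06 × 75.68²) = 0.118 m²/day.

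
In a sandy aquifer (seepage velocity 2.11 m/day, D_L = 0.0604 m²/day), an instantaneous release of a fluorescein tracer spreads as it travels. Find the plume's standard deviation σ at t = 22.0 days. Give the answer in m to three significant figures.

Dispersive spreading gives a Gaussian with σ² = 2Dt; advection only shifts the center.
σ = √(2 × 0.0604 × 22.0) = 1.63 m.

1.63 m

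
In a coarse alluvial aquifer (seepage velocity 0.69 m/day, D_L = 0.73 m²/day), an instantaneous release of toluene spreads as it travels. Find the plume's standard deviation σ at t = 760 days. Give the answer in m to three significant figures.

Dispersive spreading gives a Gaussian with σ² = 2Dt; advection only shifts the center.
σ = √(2 × 0.73 × 760) = 33.3 m.

33.3 m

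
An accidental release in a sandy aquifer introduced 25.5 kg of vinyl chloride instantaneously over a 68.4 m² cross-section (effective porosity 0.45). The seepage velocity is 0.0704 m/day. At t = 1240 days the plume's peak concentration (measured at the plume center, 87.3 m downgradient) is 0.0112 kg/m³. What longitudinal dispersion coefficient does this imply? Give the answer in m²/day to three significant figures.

0.351 m²/day

At the plume center C_max = M/(n_e·A·√(4πDt)), so D = M²/(4πt·(n_e·A·C_max)²).
n_e·A·C_max = 0.45 × 68.4 × 0.0112 = 0.3447 kg/m.
D = 25.5²/(4π × 1240 × 0.3447²) = 0.351 m²/day.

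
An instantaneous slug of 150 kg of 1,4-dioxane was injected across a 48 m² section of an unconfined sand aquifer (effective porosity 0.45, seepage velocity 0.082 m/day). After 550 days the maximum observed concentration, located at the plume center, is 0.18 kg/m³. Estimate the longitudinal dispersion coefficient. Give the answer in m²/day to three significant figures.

0.215 m²/day

At the plume center C_max = M/(n_e·A·√(4πDt)), so D = M²/(4πt·(n_e·A·C_max)²).
n_e·A·C_max = 0.45 × 48 × 0.18 = 3.888 kg/m.
D = 150²/(4π × 550 × 3.888²) = 0.215 m²/day.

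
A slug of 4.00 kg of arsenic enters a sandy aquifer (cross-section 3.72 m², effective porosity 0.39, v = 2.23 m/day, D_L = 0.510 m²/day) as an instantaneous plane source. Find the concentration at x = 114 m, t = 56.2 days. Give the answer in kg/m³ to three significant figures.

0.0475 kg/m³

For an instantaneous plane source, C(x,t) = M/(n_e·A·√(4πDt)) · exp(−(x−vt)²/(4Dt)), with n_e·A the pore (flow) area.
Plume center vt = 2.23 × 56.2 = 125.326 m, so the well at 114 m is 11.326 m upgradient of the peak.
√(4πDt) = 18.98 m, giving peak height M/(n_e·A·√(4πDt)) = 4.00/(0.39 × 3.72 × 18.98) = 0.1453 kg/m³.
(x−vt)²/(4Dt) = (-11.326)²/(4 × 0.510 × 56.2) = 1.119; exp(−1.119) = 0.3266.
C = 0.1453 × 0.3266 = 0.0475 kg/m³.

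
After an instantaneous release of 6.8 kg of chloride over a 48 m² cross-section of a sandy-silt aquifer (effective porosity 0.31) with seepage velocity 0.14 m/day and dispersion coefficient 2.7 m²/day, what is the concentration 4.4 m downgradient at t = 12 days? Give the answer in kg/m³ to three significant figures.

For an instantaneous plane source, C(x,t) = M/(n_e·A·√(4πDt)) · exp(−(x−vt)²/(4Dt)), with n_e·A the pore (flow) area.
Plume center vt = 0.14 × 12 = 1.68 m, so the well at 4.4 m is 2.72 m downgradient of the peak.
√(4πDt) = 20.18 m, giving peak height M/(n_e·A·√(4πDt)) = 6.8/(0.31 × 48 × 20.18) = 0.02265 kg/m³.
(x−vt)²/(4Dt) = (2.72)²/(4 × 2.7 × 12) = 0.05709; exp(−0.05709) = 0.9445.
C = 0.02265 × 0.9445 = 0.0214 kg/m³.

0.0214 kg/m³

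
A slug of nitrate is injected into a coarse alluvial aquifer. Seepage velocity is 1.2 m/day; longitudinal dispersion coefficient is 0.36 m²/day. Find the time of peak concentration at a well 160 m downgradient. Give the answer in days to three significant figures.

For the 1D instantaneous-source solution, setting ∂C/∂t = 0 at fixed x gives v²t² + 2Dt − x² = 0, so t = (√(D² + v²x²) − D)/v².
√(D² + v²x²) = √(0.36² + 1.2² × 160²) = 192.0; v² = 1.44.
t = (192.0 − 0.36)/1.44 = 133 days (vs. the pure-advection estimate x/v = 133 d).

133 days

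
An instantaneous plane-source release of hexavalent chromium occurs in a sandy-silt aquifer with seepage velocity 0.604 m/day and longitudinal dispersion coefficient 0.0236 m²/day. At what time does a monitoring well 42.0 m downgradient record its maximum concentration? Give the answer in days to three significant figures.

69.5 days

For the 1D instantaneous-source solution, setting ∂C/∂t = 0 at fixed x gives v²t² + 2Dt − x² = 0, so t = (√(D² + v²x²) − D)/v².
√(D² + v²x²) = √(0.0236² + 0.604² × 42.0²) = 25.37; v² = 0.364816.
t = (25.37 − 0.0236)/0.364816 = 69.5 days (vs. the pure-advection estimate x/v = 69.5 d).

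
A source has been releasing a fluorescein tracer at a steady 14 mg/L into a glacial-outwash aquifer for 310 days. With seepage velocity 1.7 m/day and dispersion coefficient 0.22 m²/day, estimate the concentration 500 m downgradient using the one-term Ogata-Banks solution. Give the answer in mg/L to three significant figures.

13.9 mg/L

For a continuous step input, C/C₀ ≈ ½·erfc((x−vt)/(2√(Dt))).
vt = 1.7 × 310 = 527 m and 2√(Dt) = 2√(0.22 × 310) = 16.52 m.
Argument (x−vt)/(2√(Dt)) = (500 − 527)/16.52 = -1.634; ½·erfc(-1.634) = 0.9896.
C = 14 × 0.9896 = 13.9 mg/L.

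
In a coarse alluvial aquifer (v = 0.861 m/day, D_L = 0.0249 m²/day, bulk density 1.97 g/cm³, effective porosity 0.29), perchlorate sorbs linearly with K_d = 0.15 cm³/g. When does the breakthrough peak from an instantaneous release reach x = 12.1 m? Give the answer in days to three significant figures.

28.3 days

Retardation factor R = 1 + ρ_b·K_d/n = 1 + 1.97 × 0.15/0.29 = 2.019.
Sorption retards both mechanisms: v_R = v/R = 0.4264 m/day, D_R = D/R = 0.01233 m²/day.
Peak time from v_R²t² + 2D_R t − x² = 0: t = (√(D_R² + v_R²x²) − D_R)/v_R².
√(D_R² + v_R²x²) = √(0.01233² + 0.4264² × 12.1²) = 5.159; v_R² = 0.1818.
t = (5.159 − 0.01233)/0.1818 = 28.3 days.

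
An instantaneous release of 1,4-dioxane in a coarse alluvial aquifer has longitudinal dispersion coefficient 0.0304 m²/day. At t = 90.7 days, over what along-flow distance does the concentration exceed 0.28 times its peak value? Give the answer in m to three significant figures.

The plume is Gaussian with σ = √(2Dt) = √(2 × 0.0304 × 90.7) = 2.348 m.
C/C_peak = exp(−Δx²/(2σ²)) = 0.28 ⇒ Δx = σ·√(−2 ln 0.28) = 2.348 × 1.596 = 3.747 m.
Width = 2Δx = 7.49 m.

7.49 m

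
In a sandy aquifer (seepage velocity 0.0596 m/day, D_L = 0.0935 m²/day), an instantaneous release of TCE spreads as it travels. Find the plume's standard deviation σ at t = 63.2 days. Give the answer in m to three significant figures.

Dispersive spreading gives a Gaussian with σ² = 2Dt; advection only shifts the center.
σ = √(2 × 0.0935 × 63.2) = 3.44 m.

3.44 m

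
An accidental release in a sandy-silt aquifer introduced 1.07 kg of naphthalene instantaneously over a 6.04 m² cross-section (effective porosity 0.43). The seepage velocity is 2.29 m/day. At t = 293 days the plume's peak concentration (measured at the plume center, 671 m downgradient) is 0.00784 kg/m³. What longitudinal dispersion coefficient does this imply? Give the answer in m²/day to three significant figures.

0.750 m²/day

At the plume center C_max = M/(n_e·A·√(4πDt)), so D = M²/(4πt·(n_e·A·C_max)²).
n_e·A·C_max = 0.43 × 6.04 × 0.00784 = 0.02036 kg/m.
D = 1.07²/(4π × 293 × 0.02036²) = 0.750 m²/day.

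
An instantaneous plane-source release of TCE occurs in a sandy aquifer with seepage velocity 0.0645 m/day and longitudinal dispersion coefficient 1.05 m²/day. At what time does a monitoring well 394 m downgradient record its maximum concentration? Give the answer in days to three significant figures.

5860 days

For the 1D instantaneous-source solution, setting ∂C/∂t = 0 at fixed x gives v²t² + 2Dt − x² = 0, so t = (√(D² + v²x²) − D)/v².
√(D² + v²x²) = √(1.05² + 0.0645² × 394²) = 25.43; v² = 0.00416025.
t = (25.43 − 1.05)/0.00416025 = 5860 days (vs. the pure-advection estimate x/v = 6110 d).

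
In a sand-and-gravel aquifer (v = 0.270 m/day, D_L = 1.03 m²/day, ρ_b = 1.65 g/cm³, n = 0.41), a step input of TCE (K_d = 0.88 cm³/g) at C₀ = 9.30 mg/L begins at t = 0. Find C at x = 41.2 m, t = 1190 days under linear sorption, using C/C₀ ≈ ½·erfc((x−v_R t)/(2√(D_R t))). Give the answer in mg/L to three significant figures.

8.35 mg/L

Retardation factor R = 1 + ρ_b·K_d/n = 1 + 1.65 × 0.88/0.41 = 4.541.
Sorption retards both mechanisms: v_R = v/R = 0.05946 m/day, D_R = D/R = 0.2268 m²/day.
v_R·t = 0.05946 × 1190 = 70.7574 m; 2√(D_R t) = 32.86 m; argument = (41.2 − 70.7574)/32.86 = -0.8995.
C = C₀ × ½·erfc(-0.8995) = 9.30 × 0.8983 = 8.35 mg/L.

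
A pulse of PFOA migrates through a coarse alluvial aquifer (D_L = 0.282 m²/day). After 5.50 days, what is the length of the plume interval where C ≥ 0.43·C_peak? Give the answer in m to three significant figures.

4.58 m

The plume is Gaussian with σ = √(2Dt) = √(2 × 0.282 × 5.50) = 1.761 m.
C/C_peak = exp(−Δx²/(2σ²)) = 0.43 ⇒ Δx = σ·√(−2 ln 0.43) = 1.761 × 1.299 = 2.288 m.
Width = 2Δx = 4.58 m.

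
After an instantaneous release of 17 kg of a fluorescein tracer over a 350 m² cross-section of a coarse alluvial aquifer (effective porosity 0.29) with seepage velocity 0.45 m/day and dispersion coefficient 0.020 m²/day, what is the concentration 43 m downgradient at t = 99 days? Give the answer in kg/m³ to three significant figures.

For an instantaneous plane source, C(x,t) = M/(n_e·A·√(4πDt)) · exp(−(x−vt)²/(4Dt)), with n_e·A the pore (flow) area.
Plume center vt = 0.45 × 99 = 44.55 m, so the well at 43 m is 1.55 m upgradient of the peak.
√(4πDt) = 4.988 m, giving peak height M/(n_e·A·√(4πDt)) = 17/(0.29 × 350 × 4.988) = 0.03358 kg/m³.
(x−vt)²/(4Dt) = (-1.55)²/(4 × 0.020 × 99) = 0.3033; exp(−0.3033) = 0.7384.
C = 0.03358 × 0.7384 = 0.0248 kg/m³.

0.0248 kg/m³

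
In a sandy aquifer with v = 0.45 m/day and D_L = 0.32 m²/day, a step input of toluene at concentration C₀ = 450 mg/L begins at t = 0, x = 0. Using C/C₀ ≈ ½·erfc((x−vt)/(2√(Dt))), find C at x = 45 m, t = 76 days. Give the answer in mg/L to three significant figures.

27.3 mg/L

For a continuous step input, C/C₀ ≈ ½·erfc((x−vt)/(2√(Dt))).
vt = 0.45 × 76 = 34.2 m and 2√(Dt) = 2√(0.32 × 76) = 9.863 m.
Argument (x−vt)/(2√(Dt)) = (45 − 34.2)/9.863 = 1.095; ½·erfc(1.095) = 0.06074.
C = 450 × 0.06074 = 27.3 mg/L.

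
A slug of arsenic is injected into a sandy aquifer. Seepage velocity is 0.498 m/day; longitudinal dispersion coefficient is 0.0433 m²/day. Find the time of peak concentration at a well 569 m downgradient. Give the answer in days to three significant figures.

For the 1D instantaneous-source solution, setting ∂C/∂t = 0 at fixed x gives v²t² + 2Dt − x² = 0, so t = (√(D² + v²x²) − D)/v².
√(D² + v²x²) = √(0.0433² + 0.498² × 569²) = 283.4; v² = 0.248004.
t = (283.4 − 0.0433)/0.248004 = 1140 days (vs. the pure-advection estimate x/v = 1140 d).

1140 days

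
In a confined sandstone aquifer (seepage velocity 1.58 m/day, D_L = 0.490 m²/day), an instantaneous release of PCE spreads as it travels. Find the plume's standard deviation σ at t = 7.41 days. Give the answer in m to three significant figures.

Dispersive spreading gives a Gaussian with σ² = 2Dt; advection only shifts the center.
σ = √(2 × 0.490 × 7.41) = 2.69 m.

2.69 m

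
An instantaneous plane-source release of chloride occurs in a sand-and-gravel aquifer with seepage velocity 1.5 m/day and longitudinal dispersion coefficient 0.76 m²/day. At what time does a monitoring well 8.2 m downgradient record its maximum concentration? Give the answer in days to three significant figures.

For the 1D instantaneous-source solution, setting ∂C/∂t = 0 at fixed x gives v²t² + 2Dt − x² = 0, so t = (√(D² + v²x²) − D)/v².
√(D² + v²x²) = √(0.76² + 1.5² × 8.2²) = 12.32; v² = 2.25.
t = (12.32 − 0.76)/2.25 = 5.14 days (vs. the pure-advection estimate x/v = 5.47 d).

5.14 days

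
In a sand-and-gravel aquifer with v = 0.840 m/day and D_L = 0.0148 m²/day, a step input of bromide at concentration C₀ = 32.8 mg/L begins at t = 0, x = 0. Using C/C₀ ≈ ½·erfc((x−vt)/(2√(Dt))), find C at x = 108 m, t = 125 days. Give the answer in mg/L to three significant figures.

1.95 mg/L

For a continuous step input, C/C₀ ≈ ½·erfc((x−vt)/(2√(Dt))).
vt = 0.840 × 125 = 105 m and 2√(Dt) = 2√(0.0148 × 125) = 2.720 m.
Argument (x−vt)/(2√(Dt)) = (108 − 105)/2.720 = 1.103; ½·erfc(1.103) = 0.05939.
C = 32.8 × 0.05939 = 1.95 mg/L.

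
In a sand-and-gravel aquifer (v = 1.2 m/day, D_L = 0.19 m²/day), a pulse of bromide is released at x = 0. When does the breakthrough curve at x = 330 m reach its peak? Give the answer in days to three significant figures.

For the 1D instantaneous-source solution, setting ∂C/∂t = 0 at fixed x gives v²t² + 2Dt − x² = 0, so t = (√(D² + v²x²) − D)/v².
√(D² + v²x²) = √(0.19² + 1.2² × 330²) = 396.0; v² = 1.44.
t = (396.0 − 0.19)/1.44 = 275 days (vs. the pure-advection estimate x/v = 275 d).

275 days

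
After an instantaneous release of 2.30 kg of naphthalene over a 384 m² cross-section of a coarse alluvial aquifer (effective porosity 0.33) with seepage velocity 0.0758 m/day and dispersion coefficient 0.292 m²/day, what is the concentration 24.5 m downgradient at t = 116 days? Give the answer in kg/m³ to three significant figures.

0.000142 kg/m³

For an instantaneous plane source, C(x,t) = M/(n_e·A·√(4πDt)) · exp(−(x−vt)²/(4Dt)), with n_e·A the pore (flow) area.
Plume center vt = 0.0758 × 116 = 8.7928 m, so the well at 24.5 m is 15.7072 m downgradient of the peak.
√(4πDt) = 20.63 m, giving peak height M/(n_e·A·√(4πDt)) = 2.30/(0.33 × 384 × 20.63) = 0.0008798 kg/m³.
(x−vt)²/(4Dt) = (15.7072)²/(4 × 0.292 × 116) = 1.821; exp(−1.821) = 0.1619.
C = 0.0008798 × 0.1619 = 0.000142 kg/m³.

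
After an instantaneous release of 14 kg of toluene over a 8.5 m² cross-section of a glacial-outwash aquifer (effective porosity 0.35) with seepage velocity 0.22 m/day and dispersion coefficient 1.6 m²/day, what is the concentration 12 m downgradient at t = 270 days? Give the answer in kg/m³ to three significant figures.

0.0174 kg/m³

For an instantaneous plane source, C(x,t) = M/(n_e·A·√(4πDt)) · exp(−(x−vt)²/(4Dt)), with n_e·A the pore (flow) area.
Plume center vt = 0.22 × 270 = 59.4 m, so the well at 12 m is 47.4 m upgradient of the peak.
√(4πDt) = 73.68 m, giving peak height M/(n_e·A·√(4πDt)) = 14/(0.35 × 8.5 × 73.68) = 0.06387 kg/m³.
(x−vt)²/(4Dt) = (-47.4)²/(4 × 1.6 × 270) = 1.300; exp(−1.300) = 0.2725.
C = 0.06387 × 0.2725 = 0.0174 kg/m³.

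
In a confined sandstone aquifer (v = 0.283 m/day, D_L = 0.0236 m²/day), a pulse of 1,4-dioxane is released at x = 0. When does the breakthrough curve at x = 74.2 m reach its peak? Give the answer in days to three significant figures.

For the 1D instantaneous-source solution, setting ∂C/∂t = 0 at fixed x gives v²t² + 2Dt − x² = 0, so t = (√(D² + v²x²) − D)/v².
√(D² + v²x²) = √(0.0236² + 0.283² × 74.2²) = 21.00; v² = 0.080089.
t = (21.00 − 0.0236)/0.080089 = 262 days (vs. the pure-advection estimate x/v = 262 d).

262 days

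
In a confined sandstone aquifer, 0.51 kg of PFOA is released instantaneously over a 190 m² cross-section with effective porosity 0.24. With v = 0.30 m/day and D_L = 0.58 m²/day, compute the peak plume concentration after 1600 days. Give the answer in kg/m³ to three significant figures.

0.000104 kg/m³

The peak of an instantaneous 1D plume sits at x = vt; there the Gaussian factor is 1 and C_max = M/(n_e·A·√(4πDt)), where n_e·A is the pore area the mass is dissolved in.
√(4πDt) = √(4π × 0.58 × 1600) = 108.0 m, so C_max = 0.51/(0.24 × 190 × 108.0) = 0.000104 kg/m³.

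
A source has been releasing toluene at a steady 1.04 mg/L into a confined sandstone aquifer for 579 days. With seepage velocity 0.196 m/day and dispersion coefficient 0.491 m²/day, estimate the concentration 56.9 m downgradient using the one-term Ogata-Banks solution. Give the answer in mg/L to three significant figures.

1.03 mg/L

For a continuous step input, C/C₀ ≈ ½·erfc((x−vt)/(2√(Dt))).
vt = 0.196 × 579 = 113.484 m and 2√(Dt) = 2√(0.491 × 579) = 33.72 m.
Argument (x−vt)/(2√(Dt)) = (56.9 − 113.484)/33.72 = -1.678; ½·erfc(-1.678) = 0.9912.
C = 1.04 × 0.9912 = 1.03 mg/L.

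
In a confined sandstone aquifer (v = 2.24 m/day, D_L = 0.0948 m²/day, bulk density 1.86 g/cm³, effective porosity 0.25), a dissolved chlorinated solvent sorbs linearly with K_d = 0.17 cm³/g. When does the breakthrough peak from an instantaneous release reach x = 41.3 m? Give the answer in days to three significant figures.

Retardation factor R = 1 + ρ_b·K_d/n = 1 + 1.86 × 0.17/0.25 = 2.265.
Sorption retards both mechanisms: v_R = v/R = 0.9890 m/day, D_R = D/R = 0.04185 m²/day.
Peak time from v_R²t² + 2D_R t − x² = 0: t = (√(D_R² + v_R²x²) − D_R)/v_R².
√(D_R² + v_R²x²) = √(0.04185² + 0.9890² × 41.3²) = 40.85; v_R² = 0.9781.
t = (40.85 − 0.04185)/0.9781 = 41.7 days.

41.7 days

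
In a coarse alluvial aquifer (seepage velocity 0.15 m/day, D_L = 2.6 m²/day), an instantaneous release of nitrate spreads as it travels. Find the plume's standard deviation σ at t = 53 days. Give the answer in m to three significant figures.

16.6 m

Dispersive spreading gives a Gaussian with σ² = 2Dt; advection only shifts the center.
σ = √(2 × 2.6 × 53) = 16.6 m.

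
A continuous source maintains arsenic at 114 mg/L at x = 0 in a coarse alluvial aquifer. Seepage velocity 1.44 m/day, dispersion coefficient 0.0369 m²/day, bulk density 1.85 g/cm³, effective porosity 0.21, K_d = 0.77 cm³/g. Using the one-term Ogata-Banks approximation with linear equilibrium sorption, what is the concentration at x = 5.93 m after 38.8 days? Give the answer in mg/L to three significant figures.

112 mg/L

Retardation factor R = 1 + ρ_b·K_d/n = 1 + 1.85 × 0.77/0.21 = 7.783.
Sorption retards both mechanisms: v_R = v/R = 0.1850 m/day, D_R = D/R = 0.004741 m²/day.
v_R·t = 0.1850 × 38.8 = 7.178 m; 2√(D_R t) = 0.8578 m; argument = (5.93 − 7.178)/0.8578 = -1.455.
C = C₀ × ½·erfc(-1.455) = 114 × 0.9802 = 112 mg/L.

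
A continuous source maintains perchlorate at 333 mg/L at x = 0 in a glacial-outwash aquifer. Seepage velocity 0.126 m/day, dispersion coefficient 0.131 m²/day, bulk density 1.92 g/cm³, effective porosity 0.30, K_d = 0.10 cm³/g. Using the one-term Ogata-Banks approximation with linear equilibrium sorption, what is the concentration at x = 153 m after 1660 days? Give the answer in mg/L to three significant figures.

19.6 mg/L

Retardation factor R = 1 + ρ_b·K_d/n = 1 + 1.92 × 0.10/0.30 = 1.640.
Sorption retards both mechanisms: v_R = v/R = 0.07683 m/day, D_R = D/R = 0.07988 m²/day.
v_R·t = 0.07683 × 1660 = 127.5378 m; 2√(D_R t) = 23.03 m; argument = (153 − 127.5378)/23.03 = 1.106.
C = C₀ × ½·erfc(1.106) = 333 × 0.05889 = 19.6 mg/L.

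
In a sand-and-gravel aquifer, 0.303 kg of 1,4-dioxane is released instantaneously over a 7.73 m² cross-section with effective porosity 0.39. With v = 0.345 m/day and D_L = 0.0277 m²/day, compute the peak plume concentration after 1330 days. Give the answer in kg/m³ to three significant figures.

The peak of an instantaneous 1D plume sits at x = vt; there the Gaussian factor is 1 and C_max = M/(n_e·A·√(4πDt)), where n_e·A is the pore area the mass is dissolved in.
√(4πDt) = √(4π × 0.0277 × 1330) = 21.52 m, so C_max = 0.303/(0.39 × 7.73 × 21.52) = 0.00467 kg/m³.

0.00467 kg/m³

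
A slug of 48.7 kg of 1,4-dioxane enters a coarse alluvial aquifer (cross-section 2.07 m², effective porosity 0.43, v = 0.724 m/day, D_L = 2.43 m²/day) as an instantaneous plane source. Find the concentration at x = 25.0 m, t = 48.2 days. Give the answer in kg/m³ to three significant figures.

For an instantaneous plane source, C(x,t) = M/(n_e·A·√(4πDt)) · exp(−(x−vt)²/(4Dt)), with n_e·A the pore (flow) area.
Plume center vt = 0.724 × 48.2 = 34.8968 m, so the well at 25.0 m is 9.8968 m upgradient of the peak.
√(4πDt) = 38.36 m, giving peak height M/(n_e·A·√(4πDt)) = 48.7/(0.43 × 2.07 × 38.36) = 1.426 kg/m³.
(x−vt)²/(4Dt) = (-9.8968)²/(4 × 2.43 × 48.2) = 0.2091; exp(−0.2091) = 0.8113.
C = 1.426 × 0.8113 = 1.16 kg/m³.

1.16 kg/m³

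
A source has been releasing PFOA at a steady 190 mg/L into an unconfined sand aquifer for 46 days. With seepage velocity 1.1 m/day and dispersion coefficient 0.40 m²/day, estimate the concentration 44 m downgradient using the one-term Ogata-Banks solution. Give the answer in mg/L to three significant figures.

164 mg/L

For a continuous step input, C/C₀ ≈ ½·erfc((x−vt)/(2√(Dt))).
vt = 1.1 × 46 = 50.6 m and 2√(Dt) = 2√(0.40 × 46) = 8.579 m.
Argument (x−vt)/(2√(Dt)) = (44 − 50.6)/8.579 = -0.7693; ½·erfc(-0.7693) = 0.8617.
C = 190 × 0.8617 = 164 mg/L.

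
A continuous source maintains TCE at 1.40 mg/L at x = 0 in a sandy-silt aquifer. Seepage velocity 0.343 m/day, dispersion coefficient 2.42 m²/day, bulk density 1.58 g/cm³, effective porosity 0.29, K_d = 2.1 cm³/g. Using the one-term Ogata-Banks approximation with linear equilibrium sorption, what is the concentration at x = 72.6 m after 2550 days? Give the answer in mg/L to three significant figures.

Retardation factor R = 1 + ρ_b·K_d/n = 1 + 1.58 × 2.1/0.29 = 12.44.
Sorption retards both mechanisms: v_R = v/R = 0.02757 m/day, D_R = D/R = 0.1945 m²/day.
v_R·t = 0.02757 × 2550 = 70.3035 m; 2√(D_R t) = 44.54 m; argument = (72.6 − 70.3035)/44.54 = 0.05156.
C = C₀ × ½·erfc(0.05156) = 1.40 × 0.4709 = 0.659 mg/L.

0.659 mg/L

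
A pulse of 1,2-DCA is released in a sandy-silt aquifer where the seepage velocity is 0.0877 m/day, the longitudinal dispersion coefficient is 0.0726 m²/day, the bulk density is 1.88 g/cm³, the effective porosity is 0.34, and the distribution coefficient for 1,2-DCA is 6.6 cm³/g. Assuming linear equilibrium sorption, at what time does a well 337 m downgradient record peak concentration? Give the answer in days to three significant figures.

Retardation factor R = 1 + ρ_b·K_d/n = 1 + 1.88 × 6.6/0.34 = 37.49.
Sorption retards both mechanisms: v_R = v/R = 0.002339 m/day, D_R = D/R = 0.001937 m²/day.
Peak time from v_R²t² + 2D_R t − x² = 0: t = (√(D_R² + v_R²x²) − D_R)/v_R².
√(D_R² + v_R²x²) = √(0.001937² + 0.002339² × 337²) = 0.7882; v_R² = 5.471e-06.
t = (0.7882 − 0.001937)/5.471e-06 = 144000 days.

144000 days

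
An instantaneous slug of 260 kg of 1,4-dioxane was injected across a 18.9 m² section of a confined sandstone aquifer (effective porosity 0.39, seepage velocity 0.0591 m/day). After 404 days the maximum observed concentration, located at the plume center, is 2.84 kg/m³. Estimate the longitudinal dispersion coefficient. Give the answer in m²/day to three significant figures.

At the plume center C_max = M/(n_e·A·√(4πDt)), so D = M²/(4πt·(n_e·A·C_max)²).
n_e·A·C_max = 0.39 × 18.9 × 2.84 = 20.93 kg/m.
D = 260²/(4π × 404 × 20.93²) = 0.0304 m²/day.

0.0304 m²/day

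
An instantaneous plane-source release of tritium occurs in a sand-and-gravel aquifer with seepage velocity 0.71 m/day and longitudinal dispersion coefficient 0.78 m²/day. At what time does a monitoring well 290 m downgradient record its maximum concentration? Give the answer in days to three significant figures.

407 days

For the 1D instantaneous-source solution, setting ∂C/∂t = 0 at fixed x gives v²t² + 2Dt − x² = 0, so t = (√(D² + v²x²) − D)/v².
√(D² + v²x²) = √(0.78² + 0.71² × 290²) = 205.9; v² = 0.5041.
t = (205.9 − 0.78)/0.5041 = 407 days (vs. the pure-advection estimate x/v = 408 d).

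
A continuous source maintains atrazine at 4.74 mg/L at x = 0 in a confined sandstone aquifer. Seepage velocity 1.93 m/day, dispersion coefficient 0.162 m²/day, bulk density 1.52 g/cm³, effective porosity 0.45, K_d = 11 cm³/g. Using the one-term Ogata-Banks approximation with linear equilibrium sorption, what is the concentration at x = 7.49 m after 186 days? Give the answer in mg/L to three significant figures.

4.44 mg/L

Retardation factor R = 1 + ρ_b·K_d/n = 1 + 1.52 × 11/0.45 = 38.16.
Sorption retards both mechanisms: v_R = v/R = 0.05058 m/day, D_R = D/R = 0.004245 m²/day.
v_R·t = 0.05058 × 186 = 9.40788 m; 2√(D_R t) = 1.777 m; argument = (7.49 − 9.40788)/1.777 = -1.079.
C = C₀ × ½·erfc(-1.079) = 4.74 × 0.9365 = 4.44 mg/L.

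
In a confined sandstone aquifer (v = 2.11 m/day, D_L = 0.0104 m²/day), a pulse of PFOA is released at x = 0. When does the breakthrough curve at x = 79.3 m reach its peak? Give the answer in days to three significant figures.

For the 1D instantaneous-source solution, setting ∂C/∂t = 0 at fixed x gives v²t² + 2Dt − x² = 0, so t = (√(D² + v²x²) − D)/v².
√(D² + v²x²) = √(0.0104² + 2.11² × 79.3²) = 167.3; v² = 4.4521.
t = (167.3 − 0.0104)/4.4521 = 37.6 days (vs. the pure-advection estimate x/v = 37.6 d).

37.6 days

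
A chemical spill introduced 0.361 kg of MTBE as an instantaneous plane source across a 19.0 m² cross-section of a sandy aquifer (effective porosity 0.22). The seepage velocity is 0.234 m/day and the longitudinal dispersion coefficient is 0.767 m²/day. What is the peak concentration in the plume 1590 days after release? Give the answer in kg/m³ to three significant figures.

0.000698 kg/m³

The peak of an instantaneous 1D plume sits at x = vt; there the Gaussian factor is 1 and C_max = M/(n_e·A·√(4πDt)), where n_e·A is the pore area the mass is dissolved in.
√(4πDt) = √(4π × 0.767 × 1590) = 123.8 m, so C_max = 0.361/(0.22 × 19.0 × 123.8) = 0.000698 kg/m³.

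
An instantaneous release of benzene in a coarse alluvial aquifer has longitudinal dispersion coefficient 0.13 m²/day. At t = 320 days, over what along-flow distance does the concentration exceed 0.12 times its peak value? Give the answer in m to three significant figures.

37.6 m

The plume is Gaussian with σ = √(2Dt) = √(2 × 0.13 × 320) = 9.121 m.
C/C_peak = exp(−Δx²/(2σ²)) = 0.12 ⇒ Δx = σ·√(−2 ln 0.12) = 9.121 × 2.059 = 18.78 m.
Width = 2Δx = 37.6 m.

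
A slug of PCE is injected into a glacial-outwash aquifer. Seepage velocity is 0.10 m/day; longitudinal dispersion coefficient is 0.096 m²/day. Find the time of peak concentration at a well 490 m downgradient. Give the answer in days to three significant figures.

For the 1D instantaneous-source solution, setting ∂C/∂t = 0 at fixed x gives v²t² + 2Dt − x² = 0, so t = (√(D² + v²x²) − D)/v².
√(D² + v²x²) = √(0.096² + 0.10² × 490²) = 49.00; v² = 0.01.
t = (49.00 − 0.096)/0.01 = 4890 days (vs. the pure-advection estimate x/v = 4900 d).

4890 days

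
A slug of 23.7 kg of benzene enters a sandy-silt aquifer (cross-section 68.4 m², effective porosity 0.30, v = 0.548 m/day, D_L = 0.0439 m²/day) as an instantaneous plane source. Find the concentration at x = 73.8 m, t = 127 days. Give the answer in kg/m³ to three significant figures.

0.0625 kg/m³

For an instantaneous plane source, C(x,t) = M/(n_e·A·√(4πDt)) · exp(−(x−vt)²/(4Dt)), with n_e·A the pore (flow) area.
Plume center vt = 0.548 × 127 = 69.596 m, so the well at 73.8 m is 4.204 m downgradient of the peak.
√(4πDt) = 8.370 m, giving peak height M/(n_e·A·√(4πDt)) = 23.7/(0.30 × 68.4 × 8.370) = 0.1380 kg/m³.
(x−vt)²/(4Dt) = (4.204)²/(4 × 0.0439 × 127) = 0.7925; exp(−0.7925) = 0.4527.
C = 0.1380 × 0.4527 = 0.0625 kg/m³.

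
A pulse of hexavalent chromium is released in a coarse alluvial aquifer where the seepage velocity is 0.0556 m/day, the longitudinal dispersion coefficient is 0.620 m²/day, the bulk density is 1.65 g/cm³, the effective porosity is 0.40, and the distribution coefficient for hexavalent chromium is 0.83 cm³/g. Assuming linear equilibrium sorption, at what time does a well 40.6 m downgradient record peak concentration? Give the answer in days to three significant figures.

Retardation factor R = 1 + ρ_b·K_d/n = 1 + 1.65 × 0.83/0.40 = 4.424.
Sorption retards both mechanisms: v_R = v/R = 0.01257 m/day, D_R = D/R = 0.1401 m²/day.
Peak time from v_R²t² + 2D_R t − x² = 0: t = (√(D_R² + v_R²x²) − D_R)/v_R².
√(D_R² + v_R²x²) = √(0.1401² + 0.01257² × 40.6²) = 0.5292; v_R² = 0.0001580.
t = (0.5292 − 0.1401)/0.0001580 = 2460 days.

2460 days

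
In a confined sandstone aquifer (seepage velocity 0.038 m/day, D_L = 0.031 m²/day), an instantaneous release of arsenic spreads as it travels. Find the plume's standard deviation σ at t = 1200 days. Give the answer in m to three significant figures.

8.63 m

Dispersive spreading gives a Gaussian with σ² = 2Dt; advection only shifts the center.
σ = √(2 × 0.031 × 1200) = 8.63 m.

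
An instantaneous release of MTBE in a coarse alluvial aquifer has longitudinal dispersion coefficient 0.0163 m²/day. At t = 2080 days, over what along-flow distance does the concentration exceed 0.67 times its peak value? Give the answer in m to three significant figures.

The plume is Gaussian with σ = √(2Dt) = √(2 × 0.0163 × 2080) = 8.235 m.
C/C_peak = exp(−Δx²/(2σ²)) = 0.67 ⇒ Δx = σ·√(−2 ln 0.67) = 8.235 × 0.8950 = 7.370 m.
Width = 2Δx = 14.7 m.

14.7 m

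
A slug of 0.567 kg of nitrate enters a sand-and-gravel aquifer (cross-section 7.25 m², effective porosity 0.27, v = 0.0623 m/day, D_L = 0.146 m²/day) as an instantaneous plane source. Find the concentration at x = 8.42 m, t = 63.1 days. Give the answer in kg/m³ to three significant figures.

For an instantaneous plane source, C(x,t) = M/(n_e·A·√(4πDt)) · exp(−(x−vt)²/(4Dt)), with n_e·A the pore (flow) area.
Plume center vt = 0.0623 × 63.1 = 3.93113 m, so the well at 8.42 m is 4.48887 m downgradient of the peak.
√(4πDt) = 10.76 m, giving peak height M/(n_e·A·√(4πDt)) = 0.567/(0.27 × 7.25 × 10.76) = 0.02692 kg/m³.
(x−vt)²/(4Dt) = (4.48887)²/(4 × 0.146 × 63.1) = 0.5468; exp(−0.5468) = 0.5788.
C = 0.02692 × 0.5788 = 0.0156 kg/m³.

0.0156 kg/m³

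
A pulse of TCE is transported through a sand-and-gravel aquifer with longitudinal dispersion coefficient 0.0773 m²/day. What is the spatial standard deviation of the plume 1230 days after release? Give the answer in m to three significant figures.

Dispersive spreading gives a Gaussian with σ² = 2Dt; advection only shifts the center.
σ = √(2 × 0.0773 × 1230) = 13.8 m.

13.8 m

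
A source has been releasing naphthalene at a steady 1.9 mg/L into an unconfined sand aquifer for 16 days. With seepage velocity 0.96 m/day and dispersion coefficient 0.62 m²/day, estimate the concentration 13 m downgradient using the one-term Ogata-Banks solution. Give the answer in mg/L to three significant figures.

1.33 mg/L

For a continuous step input, C/C₀ ≈ ½·erfc((x−vt)/(2√(Dt))).
vt = 0.96 × 16 = 15.36 m and 2√(Dt) = 2√(0.62 × 16) = 6.299 m.
Argument (x−vt)/(2√(Dt)) = (13 − 15.36)/6.299 = -0.3747; ½·erfc(-0.3747) = 0.7019.
C = 1.9 × 0.7019 = 1.33 mg/L.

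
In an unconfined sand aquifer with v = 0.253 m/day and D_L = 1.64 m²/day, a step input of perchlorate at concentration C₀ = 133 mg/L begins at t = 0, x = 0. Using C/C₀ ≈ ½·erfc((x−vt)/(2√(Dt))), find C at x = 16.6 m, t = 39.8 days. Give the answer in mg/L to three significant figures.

37.7 mg/L

For a continuous step input, C/C₀ ≈ ½·erfc((x−vt)/(2√(Dt))).
vt = 0.253 × 39.8 = 10.0694 m and 2√(Dt) = 2√(1.64 × 39.8) = 16.16 m.
Argument (x−vt)/(2√(Dt)) = (16.6 − 10.0694)/16.16 = 0.4041; ½·erfc(0.4041) = 0.2838.
C = 133 × 0.2838 = 37.7 mg/L.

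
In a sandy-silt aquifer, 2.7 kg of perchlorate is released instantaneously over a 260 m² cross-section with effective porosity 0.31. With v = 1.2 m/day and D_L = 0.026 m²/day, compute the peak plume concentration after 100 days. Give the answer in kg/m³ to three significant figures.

The peak of an instantaneous 1D plume sits at x = vt; there the Gaussian factor is 1 and C_max = M/(n_e·A·√(4πDt)), where n_e·A is the pore area the mass is dissolved in.
√(4πDt) = √(4π × 0.026 × 100) = 5.716 m, so C_max = 2.7/(0.31 × 260 × 5.716) = 0.00586 kg/m³.

0.00586 kg/m³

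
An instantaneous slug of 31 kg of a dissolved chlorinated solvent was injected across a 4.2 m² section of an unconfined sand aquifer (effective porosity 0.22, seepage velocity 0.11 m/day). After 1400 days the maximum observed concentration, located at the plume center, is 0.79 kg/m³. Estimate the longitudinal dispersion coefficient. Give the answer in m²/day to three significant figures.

At the plume center C_max = M/(n_e·A·√(4πDt)), so D = M²/(4πt·(n_e·A·C_max)²).
n_e·A·C_max = 0.22 × 4.2 × 0.79 = 0.7300 kg/m.
D = 31²/(4π × 1400 × 0.7300²) = 0.103 m²/day.

0.103 m²/day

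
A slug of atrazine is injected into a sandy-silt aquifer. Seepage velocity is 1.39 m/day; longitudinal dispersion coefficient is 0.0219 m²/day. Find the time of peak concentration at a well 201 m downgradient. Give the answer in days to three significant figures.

For the 1D instantaneous-source solution, setting ∂C/∂t = 0 at fixed x gives v²t² + 2Dt − x² = 0, so t = (√(D² + v²x²) − D)/v².
√(D² + v²x²) = √(0.0219² + 1.39² × 201²) = 279.4; v² = 1.9321.
t = (279.4 − 0.0219)/1.9321 = 145 days (vs. the pure-advection estimate x/v = 145 d).

145 days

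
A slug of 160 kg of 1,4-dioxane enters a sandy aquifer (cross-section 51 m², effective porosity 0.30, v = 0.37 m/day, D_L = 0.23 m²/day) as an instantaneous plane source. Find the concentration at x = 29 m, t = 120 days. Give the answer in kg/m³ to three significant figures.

0.0655 kg/m³

For an instantaneous plane source, C(x,t) = M/(n_e·A·√(4πDt)) · exp(−(x−vt)²/(4Dt)), with n_e·A the pore (flow) area.
Plume center vt = 0.37 × 120 = 44.4 m, so the well at 29 m is 15.4 m upgradient of the peak.
√(4πDt) = 18.62 m, giving peak height M/(n_e·A·√(4πDt)) = 160/(0.30 × 51 × 18.62) = 0.5616 kg/m³.
(x−vt)²/(4Dt) = (-15.4)²/(4 × 0.23 × 120) = 2.148; exp(−2.148) = 0.1167.
C = 0.5616 × 0.1167 = 0.0655 kg/m³.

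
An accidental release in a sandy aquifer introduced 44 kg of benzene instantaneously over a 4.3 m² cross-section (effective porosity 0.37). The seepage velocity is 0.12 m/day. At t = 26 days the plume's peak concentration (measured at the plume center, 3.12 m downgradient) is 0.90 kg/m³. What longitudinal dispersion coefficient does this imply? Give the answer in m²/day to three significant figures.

At the plume center C_max = M/(n_e·A·√(4πDt)), so D = M²/(4πt·(n_e·A·C_max)²).
n_e·A·C_max = 0.37 × 4.3 × 0.90 = 1.432 kg/m.
D = 44²/(4π × 26 × 1.432²) = 2.89 m²/day.

2.89 m²/day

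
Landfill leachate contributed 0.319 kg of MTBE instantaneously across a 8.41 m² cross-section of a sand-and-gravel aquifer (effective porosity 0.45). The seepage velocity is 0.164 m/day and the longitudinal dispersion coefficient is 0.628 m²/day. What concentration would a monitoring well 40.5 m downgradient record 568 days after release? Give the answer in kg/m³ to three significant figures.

For an instantaneous plane source, C(x,t) = M/(n_e·A·√(4πDt)) · exp(−(x−vt)²/(4Dt)), with n_e·A the pore (flow) area.
Plume center vt = 0.164 × 568 = 93.152 m, so the well at 40.5 m is 52.652 m upgradient of the peak.
√(4πDt) = 66.95 m, giving peak height M/(n_e·A·√(4πDt)) = 0.319/(0.45 × 8.41 × 66.95) = 0.001259 kg/m³.
(x−vt)²/(4Dt) = (-52.652)²/(4 × 0.628 × 568) = 1.943; exp(−1.943) = 0.1433.
C = 0.001259 × 0.1433 = 0.000180 kg/m³.

0.000180 kg/m³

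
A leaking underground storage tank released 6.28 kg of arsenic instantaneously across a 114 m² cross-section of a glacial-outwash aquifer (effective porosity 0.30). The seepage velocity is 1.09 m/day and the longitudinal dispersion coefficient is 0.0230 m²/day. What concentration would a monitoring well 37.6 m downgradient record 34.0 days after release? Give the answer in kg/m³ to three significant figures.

For an instantaneous plane source, C(x,t) = M/(n_e·A·√(4πDt)) · exp(−(x−vt)²/(4Dt)), with n_e·A the pore (flow) area.
Plume center vt = 1.09 × 34.0 = 37.06 m, so the well at 37.6 m is 0.54 m downgradient of the peak.
√(4πDt) = 3.135 m, giving peak height M/(n_e·A·√(4πDt)) = 6.28/(0.30 × 114 × 3.135) = 0.05857 kg/m³.
(x−vt)²/(4Dt) = (0.54)²/(4 × 0.0230 × 34.0) = 0.09322; exp(−0.09322) = 0.9110.
C = 0.05857 × 0.9110 = 0.0534 kg/m³.

0.0534 kg/m³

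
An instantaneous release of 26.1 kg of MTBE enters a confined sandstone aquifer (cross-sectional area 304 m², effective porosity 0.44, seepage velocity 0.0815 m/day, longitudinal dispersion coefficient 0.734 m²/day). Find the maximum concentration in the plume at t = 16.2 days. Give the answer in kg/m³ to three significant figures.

The peak of an instantaneous 1D plume sits at x = vt; there the Gaussian factor is 1 and C_max = M/(n_e·A·√(4πDt)), where n_e·A is the pore area the mass is dissolved in.
√(4πDt) = √(4π × 0.734 × 16.2) = 12.22 m, so C_max = 26.1/(0.44 × 304 × 12.22) = 0.0160 kg/m³.

0.0160 kg/m³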